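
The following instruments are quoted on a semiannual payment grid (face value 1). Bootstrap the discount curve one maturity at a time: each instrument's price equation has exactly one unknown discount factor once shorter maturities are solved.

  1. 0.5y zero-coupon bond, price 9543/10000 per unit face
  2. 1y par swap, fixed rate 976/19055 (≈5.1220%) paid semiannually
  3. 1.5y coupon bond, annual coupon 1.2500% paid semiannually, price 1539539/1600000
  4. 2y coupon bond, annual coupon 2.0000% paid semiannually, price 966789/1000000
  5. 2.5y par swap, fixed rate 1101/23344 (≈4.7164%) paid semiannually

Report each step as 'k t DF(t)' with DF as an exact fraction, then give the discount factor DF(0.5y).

step 1 [0.5y] zero: DF = P = 9543/10000 ≈ 0.954300
step 2 [1y] swap r/2=488/19055: DF=(1 − 488/19055·(0.954300))/(1+488/19055) = 1189/1250 ≈ 0.951200
step 3 [1.5y] bond c/2=1/160: DF=(1539539/1600000 − 1/160·(0.954300+0.951200))/(1+1/160) = 2361/2500 ≈ 0.944400
step 4 [2y] bond c/2=1/100: DF=(966789/1000000 − 1/100·(0.954300+0.951200+0.944400))/(1+1/100) = 929/1000 ≈ 0.929000
step 5 [2.5y] swap r/2=1101/46688: DF=(1 − 1101/46688·(0.954300+0.951200+0.944400+0.929000))/(1+1101/46688) = 8899/10000 ≈ 0.889900

1 1/2 9543/10000
2 1 1189/1250
3 3/2 2361/2500
4 2 929/1000
5 5/2 8899/10000
DF(0.5y) = 9543/10000 ≈ 0.954300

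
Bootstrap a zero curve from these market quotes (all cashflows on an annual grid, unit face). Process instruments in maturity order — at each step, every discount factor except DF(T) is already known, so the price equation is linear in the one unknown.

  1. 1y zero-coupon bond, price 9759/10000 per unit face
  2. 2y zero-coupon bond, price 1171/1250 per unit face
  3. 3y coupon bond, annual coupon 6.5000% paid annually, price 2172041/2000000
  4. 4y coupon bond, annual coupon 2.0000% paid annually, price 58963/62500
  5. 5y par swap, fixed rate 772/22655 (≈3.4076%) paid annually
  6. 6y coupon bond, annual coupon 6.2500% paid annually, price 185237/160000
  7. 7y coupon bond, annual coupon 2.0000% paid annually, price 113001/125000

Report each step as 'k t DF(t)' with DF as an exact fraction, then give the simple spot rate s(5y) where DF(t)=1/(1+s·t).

step 1 [1y] zero: DF = P = 9759/10000 ≈ 0.975900
step 2 [2y] zero: DF = P = 1171/1250 ≈ 0.936800
step 3 [3y] bond c/1=13/200: DF=(2172041/2000000 − 13/200·(0.975900+0.936800))/(1+13/200) = 903/1000 ≈ 0.903000
step 4 [4y] bond c/1=1/50: DF=(58963/62500 − 1/50·(0.975900+0.936800+0.903000))/(1+1/50) = 8697/10000 ≈ 0.869700
step 5 [5y] swap r/1=772/22655: DF=(1 − 772/22655·(0.975900+0.936800+0.903000+0.869700))/(1+772/22655) = 1057/1250 ≈ 0.845600
step 6 [6y] bond c/1=1/16: DF=(185237/160000 − 1/16·(0.975900+0.936800+0.903000+0.869700+0.845600))/(1+1/16) = 8231/10000 ≈ 0.823100
step 7 [7y] bond c/1=1/50: DF=(113001/125000 − 1/50·(0.975900+0.936800+0.903000+0.869700+0.845600+0.823100))/(1+1/50) = 7813/10000 ≈ 0.781300

1 1 9759/10000
2 2 1171/1250
3 3 903/1000
4 4 8697/10000
5 5 1057/1250
6 6 8231/10000
7 7 7813/10000
s(5y) = (1/(1057/1250) − 1)/(5) = 193/5285 ≈ 3.6518%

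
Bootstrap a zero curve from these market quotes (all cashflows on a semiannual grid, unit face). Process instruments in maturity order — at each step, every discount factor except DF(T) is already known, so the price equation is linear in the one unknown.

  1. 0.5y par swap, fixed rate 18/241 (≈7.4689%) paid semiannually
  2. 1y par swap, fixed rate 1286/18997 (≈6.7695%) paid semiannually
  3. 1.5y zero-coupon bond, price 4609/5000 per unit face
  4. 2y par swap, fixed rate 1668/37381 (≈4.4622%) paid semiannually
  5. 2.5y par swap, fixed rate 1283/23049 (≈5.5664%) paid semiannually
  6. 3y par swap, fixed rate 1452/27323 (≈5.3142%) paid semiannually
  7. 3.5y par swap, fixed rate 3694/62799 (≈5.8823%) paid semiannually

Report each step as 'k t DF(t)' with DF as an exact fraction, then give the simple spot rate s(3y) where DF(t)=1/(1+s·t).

step 1 [0.5y] swap r/2=9/241: DF=(1 − 9/241·(0))/(1+9/241) = 241/250 ≈ 0.964000
step 2 [1y] swap r/2=643/18997: DF=(1 − 643/18997·(0.964000))/(1+643/18997) = 9357/10000 ≈ 0.935700
step 3 [1.5y] zero: DF = P = 4609/5000 ≈ 0.921800
step 4 [2y] swap r/2=834/37381: DF=(1 − 834/37381·(0.964000+0.935700+0.921800))/(1+834/37381) = 4583/5000 ≈ 0.916600
step 5 [2.5y] swap r/2=1283/46098: DF=(1 − 1283/46098·(0.964000+0.935700+0.921800+0.916600))/(1+1283/46098) = 8717/10000 ≈ 0.871700
step 6 [3y] swap r/2=726/27323: DF=(1 − 726/27323·(0.964000+0.935700+0.921800+0.916600+0.871700))/(1+726/27323) = 2137/2500 ≈ 0.854800
step 7 [3.5y] swap r/2=1847/62799: DF=(1 − 1847/62799·(0.964000+0.935700+0.921800+0.916600+0.871700+0.854800))/(1+1847/62799) = 8153/10000 ≈ 0.815300

1 1/2 241/250
2 1 9357/10000
3 3/2 4609/5000
4 2 4583/5000
5 5/2 8717/10000
6 3 2137/2500
7 7/2 8153/10000
s(3y) = (1/(2137/2500) − 1)/(3) = 121/2137 ≈ 5.6621%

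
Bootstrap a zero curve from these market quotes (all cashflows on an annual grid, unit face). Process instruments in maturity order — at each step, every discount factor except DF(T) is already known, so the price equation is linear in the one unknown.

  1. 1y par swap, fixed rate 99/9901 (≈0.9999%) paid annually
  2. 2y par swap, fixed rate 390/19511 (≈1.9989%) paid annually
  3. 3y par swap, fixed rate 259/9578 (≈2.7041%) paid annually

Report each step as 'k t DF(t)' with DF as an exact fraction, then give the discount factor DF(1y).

1 1 9901/10000
2 2 961/1000
3 3 9223/10000
DF(1y) = 9901/10000 ≈ 0.990100

step 1 [1y] swap r/1=99/9901: DF=(1 − 99/9901·(0))/(1+99/9901) = 9901/10000 ≈ 0.990100
step 2 [2y] swap r/1=390/19511: DF=(1 − 390/19511·(0.990100))/(1+390/19511) = 961/1000 ≈ 0.961000
step 3 [3y] swap r/1=259/9578: DF=(1 − 259/9578·(0.990100+0.961000))/(1+259/9578) = 9223/10000 ≈ 0.922300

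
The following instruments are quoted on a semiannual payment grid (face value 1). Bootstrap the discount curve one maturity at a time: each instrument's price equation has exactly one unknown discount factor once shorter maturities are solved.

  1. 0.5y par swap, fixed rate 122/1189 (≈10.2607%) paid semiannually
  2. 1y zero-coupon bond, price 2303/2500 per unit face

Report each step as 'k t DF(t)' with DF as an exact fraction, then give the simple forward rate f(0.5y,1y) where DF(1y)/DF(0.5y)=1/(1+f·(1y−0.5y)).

step 1 [0.5y] swap r/2=61/1189: DF=(1 − 61/1189·(0))/(1+61/1189) = 1189/1250 ≈ 0.951200
step 2 [1y] zero: DF = P = 2303/2500 ≈ 0.921200

1 1/2 1189/1250
2 1 2303/2500
f(0.5y,1y) = ((1189/1250)/(2303/2500) − 1)/(1/2) = 150/2303 ≈ 6.5132%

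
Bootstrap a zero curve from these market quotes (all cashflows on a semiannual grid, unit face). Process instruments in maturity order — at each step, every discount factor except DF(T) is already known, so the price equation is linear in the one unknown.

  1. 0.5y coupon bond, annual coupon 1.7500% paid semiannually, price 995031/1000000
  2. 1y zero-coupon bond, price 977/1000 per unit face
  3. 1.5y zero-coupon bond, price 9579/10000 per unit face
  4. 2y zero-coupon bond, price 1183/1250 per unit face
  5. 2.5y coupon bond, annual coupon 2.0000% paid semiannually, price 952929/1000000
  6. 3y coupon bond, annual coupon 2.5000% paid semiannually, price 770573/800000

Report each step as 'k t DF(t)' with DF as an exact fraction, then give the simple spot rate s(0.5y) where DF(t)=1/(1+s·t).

1 1/2 1233/1250
2 1 977/1000
3 3/2 9579/10000
4 2 1183/1250
5 5/2 2263/2500
6 3 2231/2500
s(0.5y) = (1/(1233/1250) − 1)/(1/2) = 34/1233 ≈ 2.7575%

step 1 [0.5y] bond c/2=7/800: DF=(995031/1000000 − 7/800·(0))/(1+7/800) = 1233/1250 ≈ 0.986400
step 2 [1y] zero: DF = P = 977/1000 ≈ 0.977000
step 3 [1.5y] zero: DF = P = 9579/10000 ≈ 0.957900
step 4 [2y] zero: DF = P = 1183/1250 ≈ 0.946400
step 5 [2.5y] bond c/2=1/100: DF=(952929/1000000 − 1/100·(0.986400+0.977000+0.957900+0.946400))/(1+1/100) = 2263/2500 ≈ 0.905200
step 6 [3y] bond c/2=1/80: DF=(770573/800000 − 1/80·(0.986400+0.977000+0.957900+0.946400+0.905200))/(1+1/80) = 2231/2500 ≈ 0.892400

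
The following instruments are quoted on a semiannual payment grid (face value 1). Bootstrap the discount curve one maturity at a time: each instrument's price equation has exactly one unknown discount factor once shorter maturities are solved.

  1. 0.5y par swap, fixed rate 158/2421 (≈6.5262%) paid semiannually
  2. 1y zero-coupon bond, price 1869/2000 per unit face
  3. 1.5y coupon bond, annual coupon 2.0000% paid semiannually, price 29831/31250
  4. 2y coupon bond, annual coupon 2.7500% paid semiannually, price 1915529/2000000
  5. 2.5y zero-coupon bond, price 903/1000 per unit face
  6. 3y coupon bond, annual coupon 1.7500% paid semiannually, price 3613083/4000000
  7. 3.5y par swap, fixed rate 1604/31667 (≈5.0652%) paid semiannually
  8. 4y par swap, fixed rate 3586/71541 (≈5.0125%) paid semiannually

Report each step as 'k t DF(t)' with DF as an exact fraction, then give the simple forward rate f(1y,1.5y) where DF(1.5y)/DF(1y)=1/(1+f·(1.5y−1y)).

1 1/2 2421/2500
2 1 1869/2000
3 3/2 9263/10000
4 2 1133/1250
5 5/2 903/1000
6 3 1069/1250
7 7/2 2099/2500
8 4 8207/10000
f(1y,1.5y) = ((1869/2000)/(9263/10000) − 1)/(1/2) = 164/9263 ≈ 1.7705%

step 1 [0.5y] swap r/2=79/2421: DF=(1 − 79/2421·(0))/(1+79/2421) = 2421/2500 ≈ 0.968400
step 2 [1y] zero: DF = P = 1869/2000 ≈ 0.934500
step 3 [1.5y] bond c/2=1/100: DF=(29831/31250 − 1/100·(0.968400+0.934500))/(1+1/100) = 9263/10000 ≈ 0.926300
step 4 [2y] bond c/2=11/800: DF=(1915529/2000000 − 11/800·(0.968400+0.934500+0.926300))/(1+11/800) = 1133/1250 ≈ 0.906400
step 5 [2.5y] zero: DF = P = 903/1000 ≈ 0.903000
step 6 [3y] bond c/2=7/800: DF=(3613083/4000000 − 7/800·(0.968400+0.934500+0.926300+0.906400+0.903000))/(1+7/800) = 1069/1250 ≈ 0.855200
step 7 [3.5y] swap r/2=802/31667: DF=(1 − 802/31667·(0.968400+0.934500+0.926300+0.906400+0.903000+0.855200))/(1+802/31667) = 2099/2500 ≈ 0.839600
step 8 [4y] swap r/2=1793/71541: DF=(1 − 1793/71541·(0.968400+0.934500+0.926300+0.906400+0.903000+0.855200+0.839600))/(1+1793/71541) = 8207/10000 ≈ 0.820700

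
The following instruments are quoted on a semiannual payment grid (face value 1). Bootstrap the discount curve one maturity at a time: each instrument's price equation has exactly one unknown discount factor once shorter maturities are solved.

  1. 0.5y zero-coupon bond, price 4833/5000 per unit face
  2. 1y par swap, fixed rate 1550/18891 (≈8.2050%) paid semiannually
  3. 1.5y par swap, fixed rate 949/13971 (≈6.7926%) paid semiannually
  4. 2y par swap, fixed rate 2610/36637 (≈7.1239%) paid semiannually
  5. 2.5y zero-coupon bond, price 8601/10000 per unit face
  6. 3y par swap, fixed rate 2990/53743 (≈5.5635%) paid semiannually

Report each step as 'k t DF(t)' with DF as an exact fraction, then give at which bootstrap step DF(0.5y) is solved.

1 1/2 4833/5000
2 1 369/400
3 3/2 9051/10000
4 2 1739/2000
5 5/2 8601/10000
6 3 1701/2000
DF(0.5y) is solved at step 1

step 1 [0.5y] zero: DF = P = 4833/5000 ≈ 0.966600
step 2 [1y] swap r/2=775/18891: DF=(1 − 775/18891·(0.966600))/(1+775/18891) = 369/400 ≈ 0.922500
step 3 [1.5y] swap r/2=949/27942: DF=(1 − 949/27942·(0.966600+0.922500))/(1+949/27942) = 9051/10000 ≈ 0.905100
step 4 [2y] swap r/2=1305/36637: DF=(1 − 1305/36637·(0.966600+0.922500+0.905100))/(1+1305/36637) = 1739/2000 ≈ 0.869500
step 5 [2.5y] zero: DF = P = 8601/10000 ≈ 0.860100
step 6 [3y] swap r/2=1495/53743: DF=(1 − 1495/53743·(0.966600+0.922500+0.905100+0.869500+0.860100))/(1+1495/53743) = 1701/2000 ≈ 0.850500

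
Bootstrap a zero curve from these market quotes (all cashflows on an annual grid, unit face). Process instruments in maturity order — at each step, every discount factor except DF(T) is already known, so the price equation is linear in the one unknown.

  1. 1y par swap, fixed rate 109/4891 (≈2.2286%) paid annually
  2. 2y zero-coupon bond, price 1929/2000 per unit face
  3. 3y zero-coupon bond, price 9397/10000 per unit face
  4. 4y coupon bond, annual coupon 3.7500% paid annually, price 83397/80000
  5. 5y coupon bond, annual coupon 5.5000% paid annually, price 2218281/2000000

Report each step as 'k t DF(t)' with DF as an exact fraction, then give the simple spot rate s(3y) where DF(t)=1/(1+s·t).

step 1 [1y] swap r/1=109/4891: DF=(1 − 109/4891·(0))/(1+109/4891) = 4891/5000 ≈ 0.978200
step 2 [2y] zero: DF = P = 1929/2000 ≈ 0.964500
step 3 [3y] zero: DF = P = 9397/10000 ≈ 0.939700
step 4 [4y] bond c/1=3/80: DF=(83397/80000 − 3/80·(0.978200+0.964500+0.939700))/(1+3/80) = 4503/5000 ≈ 0.900600
step 5 [5y] bond c/1=11/200: DF=(2218281/2000000 − 11/200·(0.978200+0.964500+0.939700+0.900600))/(1+11/200) = 8541/10000 ≈ 0.854100

1 1 4891/5000
2 2 1929/2000
3 3 9397/10000
4 4 4503/5000
5 5 8541/10000
s(3y) = (1/(9397/10000) − 1)/(3) = 201/9397 ≈ 2.1390%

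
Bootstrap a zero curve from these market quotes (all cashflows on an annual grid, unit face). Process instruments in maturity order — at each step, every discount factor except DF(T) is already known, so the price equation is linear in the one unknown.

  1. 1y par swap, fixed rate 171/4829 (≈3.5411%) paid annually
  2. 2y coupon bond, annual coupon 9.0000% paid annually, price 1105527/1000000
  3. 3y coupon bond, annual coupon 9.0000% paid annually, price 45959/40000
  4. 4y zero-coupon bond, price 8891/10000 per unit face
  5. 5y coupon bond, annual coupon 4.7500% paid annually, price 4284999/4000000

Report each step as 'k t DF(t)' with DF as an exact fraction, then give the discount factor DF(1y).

1 1 4829/5000
2 2 1869/2000
3 3 2243/2500
4 4 8891/10000
5 5 1711/2000
DF(1y) = 4829/5000 ≈ 0.965800

step 1 [1y] swap r/1=171/4829: DF=(1 − 171/4829·(0))/(1+171/4829) = 4829/5000 ≈ 0.965800
step 2 [2y] bond c/1=9/100: DF=(1105527/1000000 − 9/100·(0.965800))/(1+9/100) = 1869/2000 ≈ 0.934500
step 3 [3y] bond c/1=9/100: DF=(45959/40000 − 9/100·(0.965800+0.934500))/(1+9/100) = 2243/2500 ≈ 0.897200
step 4 [4y] zero: DF = P = 8891/10000 ≈ 0.889100
step 5 [5y] bond c/1=19/400: DF=(4284999/4000000 − 19/400·(0.965800+0.934500+0.897200+0.889100))/(1+19/400) = 1711/2000 ≈ 0.855500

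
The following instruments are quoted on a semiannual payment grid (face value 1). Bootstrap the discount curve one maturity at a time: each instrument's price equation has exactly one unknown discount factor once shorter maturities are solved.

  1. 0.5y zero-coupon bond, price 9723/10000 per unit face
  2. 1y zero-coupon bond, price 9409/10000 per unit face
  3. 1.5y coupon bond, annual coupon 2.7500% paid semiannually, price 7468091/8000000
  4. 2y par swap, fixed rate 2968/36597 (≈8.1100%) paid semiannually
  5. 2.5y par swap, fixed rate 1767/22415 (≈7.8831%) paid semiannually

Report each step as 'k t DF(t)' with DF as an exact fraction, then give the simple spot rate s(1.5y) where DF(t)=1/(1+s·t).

step 1 [0.5y] zero: DF = P = 9723/10000 ≈ 0.972300
step 2 [1y] zero: DF = P = 9409/10000 ≈ 0.940900
step 3 [1.5y] bond c/2=11/800: DF=(7468091/8000000 − 11/800·(0.972300+0.940900))/(1+11/800) = 8949/10000 ≈ 0.894900
step 4 [2y] swap r/2=1484/36597: DF=(1 − 1484/36597·(0.972300+0.940900+0.894900))/(1+1484/36597) = 2129/2500 ≈ 0.851600
step 5 [2.5y] swap r/2=1767/44830: DF=(1 − 1767/44830·(0.972300+0.940900+0.894900+0.851600))/(1+1767/44830) = 8233/10000 ≈ 0.823300

1 1/2 9723/10000
2 1 9409/10000
3 3/2 8949/10000
4 2 2129/2500
5 5/2 8233/10000
s(1.5y) = (1/(8949/10000) − 1)/(3/2) = 2102/26847 ≈ 7.8296%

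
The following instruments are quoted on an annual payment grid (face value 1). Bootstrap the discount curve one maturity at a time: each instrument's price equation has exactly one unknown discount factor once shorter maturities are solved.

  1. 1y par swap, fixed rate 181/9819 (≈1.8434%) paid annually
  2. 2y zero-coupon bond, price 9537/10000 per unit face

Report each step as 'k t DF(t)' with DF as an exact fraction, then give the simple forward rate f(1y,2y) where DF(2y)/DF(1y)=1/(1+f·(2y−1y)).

step 1 [1y] swap r/1=181/9819: DF=(1 − 181/9819·(0))/(1+181/9819) = 9819/10000 ≈ 0.981900
step 2 [2y] zero: DF = P = 9537/10000 ≈ 0.953700

1 1 9819/10000
2 2 9537/10000
f(1y,2y) = ((9819/10000)/(9537/10000) − 1)/(1) = 94/3179 ≈ 2.9569%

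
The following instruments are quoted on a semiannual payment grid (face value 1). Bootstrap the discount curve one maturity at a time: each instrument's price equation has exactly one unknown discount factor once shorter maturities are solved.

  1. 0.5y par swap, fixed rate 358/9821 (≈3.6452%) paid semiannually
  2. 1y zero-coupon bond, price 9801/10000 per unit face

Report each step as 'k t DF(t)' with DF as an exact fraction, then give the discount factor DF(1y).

1 1/2 9821/10000
2 1 9801/10000
DF(1y) = 9801/10000 ≈ 0.980100

step 1 [0.5y] swap r/2=179/9821: DF=(1 − 179/9821·(0))/(1+179/9821) = 9821/10000 ≈ 0.982100
step 2 [1y] zero: DF = P = 9801/10000 ≈ 0.980100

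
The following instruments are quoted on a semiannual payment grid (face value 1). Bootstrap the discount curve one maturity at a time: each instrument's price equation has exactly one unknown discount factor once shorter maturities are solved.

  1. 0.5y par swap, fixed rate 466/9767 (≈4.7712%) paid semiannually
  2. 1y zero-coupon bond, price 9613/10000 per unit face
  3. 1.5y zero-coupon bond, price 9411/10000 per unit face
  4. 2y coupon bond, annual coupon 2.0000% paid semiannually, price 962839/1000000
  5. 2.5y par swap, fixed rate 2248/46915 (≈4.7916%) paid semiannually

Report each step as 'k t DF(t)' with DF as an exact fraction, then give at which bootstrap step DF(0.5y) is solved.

step 1 [0.5y] swap r/2=233/9767: DF=(1 − 233/9767·(0))/(1+233/9767) = 9767/10000 ≈ 0.976700
step 2 [1y] zero: DF = P = 9613/10000 ≈ 0.961300
step 3 [1.5y] zero: DF = P = 9411/10000 ≈ 0.941100
step 4 [2y] bond c/2=1/100: DF=(962839/1000000 − 1/100·(0.976700+0.961300+0.941100))/(1+1/100) = 578/625 ≈ 0.924800
step 5 [2.5y] swap r/2=1124/46915: DF=(1 − 1124/46915·(0.976700+0.961300+0.941100+0.924800))/(1+1124/46915) = 2219/2500 ≈ 0.887600

1 1/2 9767/10000
2 1 9613/10000
3 3/2 9411/10000
4 2 578/625
5 5/2 2219/2500
DF(0.5y) is solved at step 1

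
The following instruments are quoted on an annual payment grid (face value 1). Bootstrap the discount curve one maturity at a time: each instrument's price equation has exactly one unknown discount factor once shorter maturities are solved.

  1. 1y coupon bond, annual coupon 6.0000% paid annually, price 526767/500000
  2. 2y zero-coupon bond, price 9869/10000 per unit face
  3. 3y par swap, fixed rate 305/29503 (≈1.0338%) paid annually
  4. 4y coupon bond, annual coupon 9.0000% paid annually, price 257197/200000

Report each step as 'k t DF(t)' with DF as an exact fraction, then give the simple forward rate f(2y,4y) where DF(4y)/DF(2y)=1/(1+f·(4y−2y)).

step 1 [1y] bond c/1=3/50: DF=(526767/500000 − 3/50·(0))/(1+3/50) = 9939/10000 ≈ 0.993900
step 2 [2y] zero: DF = P = 9869/10000 ≈ 0.986900
step 3 [3y] swap r/1=305/29503: DF=(1 − 305/29503·(0.993900+0.986900))/(1+305/29503) = 1939/2000 ≈ 0.969500
step 4 [4y] bond c/1=9/100: DF=(257197/200000 − 9/100·(0.993900+0.986900+0.969500))/(1+9/100) = 4681/5000 ≈ 0.936200

1 1 9939/10000
2 2 9869/10000
3 3 1939/2000
4 4 4681/5000
f(2y,4y) = ((9869/10000)/(4681/5000) − 1)/(2) = 507/18724 ≈ 2.7078%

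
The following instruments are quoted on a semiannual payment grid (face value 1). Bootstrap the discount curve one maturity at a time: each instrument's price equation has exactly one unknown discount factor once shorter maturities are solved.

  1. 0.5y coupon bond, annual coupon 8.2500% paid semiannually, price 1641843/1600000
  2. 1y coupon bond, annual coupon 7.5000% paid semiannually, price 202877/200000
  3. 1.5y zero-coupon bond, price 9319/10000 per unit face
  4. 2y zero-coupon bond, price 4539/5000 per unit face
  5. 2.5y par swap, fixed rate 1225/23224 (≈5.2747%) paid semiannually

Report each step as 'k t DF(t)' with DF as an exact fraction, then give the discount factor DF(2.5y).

1 1/2 1971/2000
2 1 9421/10000
3 3/2 9319/10000
4 2 4539/5000
5 5/2 351/400
DF(2.5y) = 351/400 ≈ 0.877500

step 1 [0.5y] bond c/2=33/800: DF=(1641843/1600000 − 33/800·(0))/(1+33/800) = 1971/2000 ≈ 0.985500
step 2 [1y] bond c/2=3/80: DF=(202877/200000 − 3/80·(0.985500))/(1+3/80) = 9421/10000 ≈ 0.942100
step 3 [1.5y] zero: DF = P = 9319/10000 ≈ 0.931900
step 4 [2y] zero: DF = P = 4539/5000 ≈ 0.907800
step 5 [2.5y] swap r/2=1225/46448: DF=(1 − 1225/46448·(0.985500+0.942100+0.931900+0.907800))/(1+1225/46448) = 351/400 ≈ 0.877500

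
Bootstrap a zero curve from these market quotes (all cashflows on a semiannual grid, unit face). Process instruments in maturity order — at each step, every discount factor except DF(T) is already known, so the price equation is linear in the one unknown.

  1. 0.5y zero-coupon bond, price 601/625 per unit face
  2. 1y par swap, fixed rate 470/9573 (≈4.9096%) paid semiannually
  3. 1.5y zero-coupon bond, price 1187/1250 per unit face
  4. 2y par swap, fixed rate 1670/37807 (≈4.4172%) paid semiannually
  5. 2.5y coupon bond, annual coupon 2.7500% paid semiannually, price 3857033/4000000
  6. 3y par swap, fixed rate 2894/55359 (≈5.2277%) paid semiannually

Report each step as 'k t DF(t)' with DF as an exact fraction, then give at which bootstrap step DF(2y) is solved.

step 1 [0.5y] zero: DF = P = 601/625 ≈ 0.961600
step 2 [1y] swap r/2=235/9573: DF=(1 − 235/9573·(0.961600))/(1+235/9573) = 953/1000 ≈ 0.953000
step 3 [1.5y] zero: DF = P = 1187/1250 ≈ 0.949600
step 4 [2y] swap r/2=835/37807: DF=(1 − 835/37807·(0.961600+0.953000+0.949600))/(1+835/37807) = 1833/2000 ≈ 0.916500
step 5 [2.5y] bond c/2=11/800: DF=(3857033/4000000 − 11/800·(0.961600+0.953000+0.949600+0.916500))/(1+11/800) = 8999/10000 ≈ 0.899900
step 6 [3y] swap r/2=1447/55359: DF=(1 − 1447/55359·(0.961600+0.953000+0.949600+0.916500+0.899900))/(1+1447/55359) = 8553/10000 ≈ 0.855300

1 1/2 601/625
2 1 953/1000
3 3/2 1187/1250
4 2 1833/2000
5 5/2 8999/10000
6 3 8553/10000
DF(2y) is solved at step 4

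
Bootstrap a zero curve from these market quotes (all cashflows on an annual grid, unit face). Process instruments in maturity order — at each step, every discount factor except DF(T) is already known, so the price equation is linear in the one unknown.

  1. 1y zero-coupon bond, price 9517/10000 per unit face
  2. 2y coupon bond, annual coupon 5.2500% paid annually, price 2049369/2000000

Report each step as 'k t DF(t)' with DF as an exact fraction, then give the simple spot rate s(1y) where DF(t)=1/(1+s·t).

step 1 [1y] zero: DF = P = 9517/10000 ≈ 0.951700
step 2 [2y] bond c/1=21/400: DF=(2049369/2000000 − 21/400·(0.951700))/(1+21/400) = 9261/10000 ≈ 0.926100

1 1 9517/10000
2 2 9261/10000
s(1y) = (1/(9517/10000) − 1)/(1) = 483/9517 ≈ 5.0751%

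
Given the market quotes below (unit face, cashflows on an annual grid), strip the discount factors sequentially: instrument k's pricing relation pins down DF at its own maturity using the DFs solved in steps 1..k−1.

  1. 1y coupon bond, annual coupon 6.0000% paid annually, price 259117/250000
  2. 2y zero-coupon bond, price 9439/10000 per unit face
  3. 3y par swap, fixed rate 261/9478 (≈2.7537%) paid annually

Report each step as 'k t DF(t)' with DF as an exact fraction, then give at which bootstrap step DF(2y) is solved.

step 1 [1y] bond c/1=3/50: DF=(259117/250000 − 3/50·(0))/(1+3/50) = 4889/5000 ≈ 0.977800
step 2 [2y] zero: DF = P = 9439/10000 ≈ 0.943900
step 3 [3y] swap r/1=261/9478: DF=(1 − 261/9478·(0.977800+0.943900))/(1+261/9478) = 9217/10000 ≈ 0.921700

1 1 4889/5000
2 2 9439/10000
3 3 9217/10000
DF(2y) is solved at step 2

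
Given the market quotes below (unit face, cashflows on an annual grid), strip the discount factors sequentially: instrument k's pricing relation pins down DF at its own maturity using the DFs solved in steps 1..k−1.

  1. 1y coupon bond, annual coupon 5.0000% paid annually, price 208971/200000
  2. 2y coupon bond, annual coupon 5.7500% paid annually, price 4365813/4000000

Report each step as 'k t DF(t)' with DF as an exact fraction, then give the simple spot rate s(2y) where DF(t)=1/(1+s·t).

step 1 [1y] bond c/1=1/20: DF=(208971/200000 − 1/20·(0))/(1+1/20) = 9951/10000 ≈ 0.995100
step 2 [2y] bond c/1=23/400: DF=(4365813/4000000 − 23/400·(0.995100))/(1+23/400) = 489/500 ≈ 0.978000

1 1 9951/10000
2 2 489/500
s(2y) = (1/(489/500) − 1)/(2) = 11/978 ≈ 1.1247%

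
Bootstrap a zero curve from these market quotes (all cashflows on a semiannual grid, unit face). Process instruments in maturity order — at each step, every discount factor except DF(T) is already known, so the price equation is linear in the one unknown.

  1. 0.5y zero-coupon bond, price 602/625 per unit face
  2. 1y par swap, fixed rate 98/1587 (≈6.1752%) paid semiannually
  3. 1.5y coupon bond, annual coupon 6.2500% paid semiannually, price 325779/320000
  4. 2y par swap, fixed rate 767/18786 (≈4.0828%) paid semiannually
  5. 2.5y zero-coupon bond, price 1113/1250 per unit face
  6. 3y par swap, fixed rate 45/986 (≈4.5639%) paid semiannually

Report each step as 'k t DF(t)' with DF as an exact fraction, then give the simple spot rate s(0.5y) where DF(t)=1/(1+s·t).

1 1/2 602/625
2 1 2353/2500
3 3/2 1859/2000
4 2 9233/10000
5 5/2 1113/1250
6 3 437/500
s(0.5y) = (1/(602/625) − 1)/(1/2) = 23/301 ≈ 7.6412%

step 1 [0.5y] zero: DF = P = 602/625 ≈ 0.963200
step 2 [1y] swap r/2=49/1587: DF=(1 − 49/1587·(0.963200))/(1+49/1587) = 2353/2500 ≈ 0.941200
step 3 [1.5y] bond c/2=1/32: DF=(325779/320000 − 1/32·(0.963200+0.941200))/(1+1/32) = 1859/2000 ≈ 0.929500
step 4 [2y] swap r/2=767/37572: DF=(1 − 767/37572·(0.963200+0.941200+0.929500))/(1+767/37572) = 9233/10000 ≈ 0.923300
step 5 [2.5y] zero: DF = P = 1113/1250 ≈ 0.890400
step 6 [3y] swap r/2=45/1972: DF=(1 − 45/1972·(0.963200+0.941200+0.929500+0.923300+0.890400))/(1+45/1972) = 437/500 ≈ 0.874000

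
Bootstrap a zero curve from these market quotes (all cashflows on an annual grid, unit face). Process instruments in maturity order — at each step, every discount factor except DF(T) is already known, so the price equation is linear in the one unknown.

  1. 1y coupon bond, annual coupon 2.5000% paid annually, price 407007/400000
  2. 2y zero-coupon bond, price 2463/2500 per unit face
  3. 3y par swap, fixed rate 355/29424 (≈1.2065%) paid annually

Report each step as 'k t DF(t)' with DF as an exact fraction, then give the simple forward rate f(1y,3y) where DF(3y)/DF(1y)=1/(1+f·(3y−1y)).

step 1 [1y] bond c/1=1/40: DF=(407007/400000 − 1/40·(0))/(1+1/40) = 9927/10000 ≈ 0.992700
step 2 [2y] zero: DF = P = 2463/2500 ≈ 0.985200
step 3 [3y] swap r/1=355/29424: DF=(1 − 355/29424·(0.992700+0.985200))/(1+355/29424) = 1929/2000 ≈ 0.964500

1 1 9927/10000
2 2 2463/2500
3 3 1929/2000
f(1y,3y) = ((9927/10000)/(1929/2000) − 1)/(2) = 47/3215 ≈ 1.4619%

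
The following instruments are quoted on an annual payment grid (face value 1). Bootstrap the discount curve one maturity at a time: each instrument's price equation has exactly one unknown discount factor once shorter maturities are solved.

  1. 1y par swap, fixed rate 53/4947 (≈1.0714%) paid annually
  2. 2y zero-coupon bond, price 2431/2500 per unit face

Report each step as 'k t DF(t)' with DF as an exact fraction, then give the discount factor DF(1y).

1 1 4947/5000
2 2 2431/2500
DF(1y) = 4947/5000 ≈ 0.989400

step 1 [1y] swap r/1=53/4947: DF=(1 − 53/4947·(0))/(1+53/4947) = 4947/5000 ≈ 0.989400
step 2 [2y] zero: DF = P = 2431/2500 ≈ 0.972400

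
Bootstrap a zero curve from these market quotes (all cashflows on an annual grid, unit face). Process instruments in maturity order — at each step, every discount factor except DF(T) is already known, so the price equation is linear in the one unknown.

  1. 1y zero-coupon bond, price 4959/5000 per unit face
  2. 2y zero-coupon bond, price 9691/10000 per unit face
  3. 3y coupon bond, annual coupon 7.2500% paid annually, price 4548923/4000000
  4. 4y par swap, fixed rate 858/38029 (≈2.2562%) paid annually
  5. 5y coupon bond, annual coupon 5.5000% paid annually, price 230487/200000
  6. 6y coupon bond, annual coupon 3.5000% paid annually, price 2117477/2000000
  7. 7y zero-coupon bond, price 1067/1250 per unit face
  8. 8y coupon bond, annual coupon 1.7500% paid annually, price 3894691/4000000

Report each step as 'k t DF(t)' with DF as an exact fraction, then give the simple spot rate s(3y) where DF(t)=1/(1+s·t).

1 1 4959/5000
2 2 9691/10000
3 3 4639/5000
4 4 4571/5000
5 5 8941/10000
6 6 8641/10000
7 7 1067/1250
8 8 4233/5000
s(3y) = (1/(4639/5000) − 1)/(3) = 361/13917 ≈ 2.5939%

step 1 [1y] zero: DF = P = 4959/5000 ≈ 0.991800
step 2 [2y] zero: DF = P = 9691/10000 ≈ 0.969100
step 3 [3y] bond c/1=29/400: DF=(4548923/4000000 − 29/400·(0.991800+0.969100))/(1+29/400) = 4639/5000 ≈ 0.927800
step 4 [4y] swap r/1=858/38029: DF=(1 − 858/38029·(0.991800+0.969100+0.927800))/(1+858/38029) = 4571/5000 ≈ 0.914200
step 5 [5y] bond c/1=11/200: DF=(230487/200000 − 11/200·(0.991800+0.969100+0.927800+0.914200))/(1+11/200) = 8941/10000 ≈ 0.894100
step 6 [6y] bond c/1=7/200: DF=(2117477/2000000 − 7/200·(0.991800+0.969100+0.927800+0.914200+0.894100))/(1+7/200) = 8641/10000 ≈ 0.864100
step 7 [7y] zero: DF = P = 1067/1250 ≈ 0.853600
step 8 [8y] bond c/1=7/400: DF=(3894691/4000000 − 7/400·(0.991800+0.969100+0.927800+0.914200+0.894100+0.864100+0.853600))/(1+7/400) = 4233/5000 ≈ 0.846600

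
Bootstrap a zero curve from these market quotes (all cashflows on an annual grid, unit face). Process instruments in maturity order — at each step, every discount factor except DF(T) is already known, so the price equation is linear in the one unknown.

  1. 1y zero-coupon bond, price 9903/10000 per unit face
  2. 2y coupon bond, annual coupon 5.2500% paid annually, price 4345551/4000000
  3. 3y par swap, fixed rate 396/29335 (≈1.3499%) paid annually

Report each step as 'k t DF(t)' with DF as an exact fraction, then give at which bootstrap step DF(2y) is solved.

1 1 9903/10000
2 2 2457/2500
3 3 2401/2500
DF(2y) is solved at step 2

step 1 [1y] zero: DF = P = 9903/10000 ≈ 0.990300
step 2 [2y] bond c/1=21/400: DF=(4345551/4000000 − 21/400·(0.990300))/(1+21/400) = 2457/2500 ≈ 0.982800
step 3 [3y] swap r/1=396/29335: DF=(1 − 396/29335·(0.990300+0.982800))/(1+396/29335) = 2401/2500 ≈ 0.960400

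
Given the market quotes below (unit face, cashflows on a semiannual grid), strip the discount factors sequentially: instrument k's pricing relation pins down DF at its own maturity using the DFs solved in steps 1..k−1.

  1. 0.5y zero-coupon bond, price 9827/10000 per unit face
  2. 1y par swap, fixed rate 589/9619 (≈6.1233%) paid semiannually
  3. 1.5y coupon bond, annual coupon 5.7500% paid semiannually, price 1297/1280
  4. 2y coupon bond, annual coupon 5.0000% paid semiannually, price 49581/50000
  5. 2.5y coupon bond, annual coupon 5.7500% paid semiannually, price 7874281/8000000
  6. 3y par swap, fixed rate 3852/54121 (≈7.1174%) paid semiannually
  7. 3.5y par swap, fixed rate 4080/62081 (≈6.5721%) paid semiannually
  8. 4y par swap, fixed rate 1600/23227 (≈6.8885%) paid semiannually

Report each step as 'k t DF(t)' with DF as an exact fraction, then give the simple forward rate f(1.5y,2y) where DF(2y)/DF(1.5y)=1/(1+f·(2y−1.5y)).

1 1/2 9827/10000
2 1 9411/10000
3 3/2 582/625
4 2 4489/5000
5 5/2 8519/10000
6 3 4037/5000
7 7/2 199/250
8 4 19/25
f(1.5y,2y) = ((582/625)/(4489/5000) − 1)/(1/2) = 334/4489 ≈ 7.4404%

step 1 [0.5y] zero: DF = P = 9827/10000 ≈ 0.982700
step 2 [1y] swap r/2=589/19238: DF=(1 − 589/19238·(0.982700))/(1+589/19238) = 9411/10000 ≈ 0.941100
step 3 [1.5y] bond c/2=23/800: DF=(1297/1280 − 23/800·(0.982700+0.941100))/(1+23/800) = 582/625 ≈ 0.931200
step 4 [2y] bond c/2=1/40: DF=(49581/50000 − 1/40·(0.982700+0.941100+0.931200))/(1+1/40) = 4489/5000 ≈ 0.897800
step 5 [2.5y] bond c/2=23/800: DF=(7874281/8000000 − 23/800·(0.982700+0.941100+0.931200+0.897800))/(1+23/800) = 8519/10000 ≈ 0.851900
step 6 [3y] swap r/2=1926/54121: DF=(1 − 1926/54121·(0.982700+0.941100+0.931200+0.897800+0.851900))/(1+1926/54121) = 4037/5000 ≈ 0.807400
step 7 [3.5y] swap r/2=2040/62081: DF=(1 − 2040/62081·(0.982700+0.941100+0.931200+0.897800+0.851900+0.807400))/(1+2040/62081) = 199/250 ≈ 0.796000
step 8 [4y] swap r/2=800/23227: DF=(1 − 800/23227·(0.982700+0.941100+0.931200+0.897800+0.851900+0.807400+0.796000))/(1+800/23227) = 19/25 ≈ 0.760000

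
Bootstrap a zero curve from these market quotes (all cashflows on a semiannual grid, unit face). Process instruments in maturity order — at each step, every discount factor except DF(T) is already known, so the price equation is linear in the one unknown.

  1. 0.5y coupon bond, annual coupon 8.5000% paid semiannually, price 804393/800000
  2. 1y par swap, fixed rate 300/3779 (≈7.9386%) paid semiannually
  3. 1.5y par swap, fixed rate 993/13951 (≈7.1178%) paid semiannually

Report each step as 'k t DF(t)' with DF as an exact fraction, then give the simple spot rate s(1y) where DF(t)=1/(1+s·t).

1 1/2 1929/2000
2 1 37/40
3 3/2 9007/10000
s(1y) = (1/(37/40) − 1)/(1) = 3/37 ≈ 8.1081%

step 1 [0.5y] bond c/2=17/400: DF=(804393/800000 − 17/400·(0))/(1+17/400) = 1929/2000 ≈ 0.964500
step 2 [1y] swap r/2=150/3779: DF=(1 − 150/3779·(0.964500))/(1+150/3779) = 37/40 ≈ 0.925000
step 3 [1.5y] swap r/2=993/27902: DF=(1 − 993/27902·(0.964500+0.925000))/(1+993/27902) = 9007/10000 ≈ 0.900700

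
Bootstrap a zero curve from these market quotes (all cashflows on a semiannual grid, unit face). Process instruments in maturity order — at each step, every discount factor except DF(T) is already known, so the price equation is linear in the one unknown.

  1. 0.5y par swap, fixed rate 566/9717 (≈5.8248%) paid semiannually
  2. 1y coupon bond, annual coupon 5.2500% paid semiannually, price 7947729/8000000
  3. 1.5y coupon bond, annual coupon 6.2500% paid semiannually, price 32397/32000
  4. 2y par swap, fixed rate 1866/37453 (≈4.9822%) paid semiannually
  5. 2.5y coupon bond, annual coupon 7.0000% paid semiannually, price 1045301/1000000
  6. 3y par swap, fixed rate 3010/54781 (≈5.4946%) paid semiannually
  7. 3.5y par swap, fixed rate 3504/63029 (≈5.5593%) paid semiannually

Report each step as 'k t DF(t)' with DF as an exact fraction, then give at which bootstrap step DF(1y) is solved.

1 1/2 9717/10000
2 1 1179/1250
3 3/2 9237/10000
4 2 9067/10000
5 5/2 8833/10000
6 3 1699/2000
7 7/2 1031/1250
DF(1y) is solved at step 2

step 1 [0.5y] swap r/2=283/9717: DF=(1 − 283/9717·(0))/(1+283/9717) = 9717/10000 ≈ 0.971700
step 2 [1y] bond c/2=21/800: DF=(7947729/8000000 − 21/800·(0.971700))/(1+21/800) = 1179/1250 ≈ 0.943200
step 3 [1.5y] bond c/2=1/32: DF=(32397/32000 − 1/32·(0.971700+0.943200))/(1+1/32) = 9237/10000 ≈ 0.923700
step 4 [2y] swap r/2=933/37453: DF=(1 − 933/37453·(0.971700+0.943200+0.923700))/(1+933/37453) = 9067/10000 ≈ 0.906700
step 5 [2.5y] bond c/2=7/200: DF=(1045301/1000000 − 7/200·(0.971700+0.943200+0.923700+0.906700))/(1+7/200) = 8833/10000 ≈ 0.883300
step 6 [3y] swap r/2=1505/54781: DF=(1 − 1505/54781·(0.971700+0.943200+0.923700+0.906700+0.883300))/(1+1505/54781) = 1699/2000 ≈ 0.849500
step 7 [3.5y] swap r/2=1752/63029: DF=(1 − 1752/63029·(0.971700+0.943200+0.923700+0.906700+0.883300+0.849500))/(1+1752/63029) = 1031/1250 ≈ 0.824800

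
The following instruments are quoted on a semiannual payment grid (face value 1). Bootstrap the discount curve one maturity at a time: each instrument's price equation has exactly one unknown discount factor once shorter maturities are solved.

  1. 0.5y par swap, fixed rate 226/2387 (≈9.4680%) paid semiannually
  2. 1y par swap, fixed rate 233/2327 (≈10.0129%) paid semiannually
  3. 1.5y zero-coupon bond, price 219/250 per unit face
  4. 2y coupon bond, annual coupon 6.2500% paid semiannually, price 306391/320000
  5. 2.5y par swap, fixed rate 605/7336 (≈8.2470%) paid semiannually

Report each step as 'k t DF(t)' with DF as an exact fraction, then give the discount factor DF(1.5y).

1 1/2 2387/2500
2 1 2267/2500
3 3/2 219/250
4 2 1691/2000
5 5/2 1637/2000
DF(1.5y) = 219/250 ≈ 0.876000

step 1 [0.5y] swap r/2=113/2387: DF=(1 − 113/2387·(0))/(1+113/2387) = 2387/2500 ≈ 0.954800
step 2 [1y] swap r/2=233/4654: DF=(1 − 233/4654·(0.954800))/(1+233/4654) = 2267/2500 ≈ 0.906800
step 3 [1.5y] zero: DF = P = 219/250 ≈ 0.876000
step 4 [2y] bond c/2=1/32: DF=(306391/320000 − 1/32·(0.954800+0.906800+0.876000))/(1+1/32) = 1691/2000 ≈ 0.845500
step 5 [2.5y] swap r/2=605/14672: DF=(1 − 605/14672·(0.954800+0.906800+0.876000+0.845500))/(1+605/14672) = 1637/2000 ≈ 0.818500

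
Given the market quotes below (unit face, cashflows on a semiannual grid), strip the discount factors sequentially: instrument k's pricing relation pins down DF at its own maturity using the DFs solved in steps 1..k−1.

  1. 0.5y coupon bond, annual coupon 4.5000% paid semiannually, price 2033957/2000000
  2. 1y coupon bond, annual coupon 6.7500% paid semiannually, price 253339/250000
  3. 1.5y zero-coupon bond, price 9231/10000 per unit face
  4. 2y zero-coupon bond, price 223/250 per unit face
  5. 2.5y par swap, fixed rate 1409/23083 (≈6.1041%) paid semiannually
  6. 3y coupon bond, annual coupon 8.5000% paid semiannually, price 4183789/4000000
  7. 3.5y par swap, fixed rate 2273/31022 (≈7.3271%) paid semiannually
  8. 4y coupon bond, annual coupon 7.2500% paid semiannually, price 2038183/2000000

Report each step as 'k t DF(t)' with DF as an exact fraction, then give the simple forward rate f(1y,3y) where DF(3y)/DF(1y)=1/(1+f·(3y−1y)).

step 1 [0.5y] bond c/2=9/400: DF=(2033957/2000000 − 9/400·(0))/(1+9/400) = 4973/5000 ≈ 0.994600
step 2 [1y] bond c/2=27/800: DF=(253339/250000 − 27/800·(0.994600))/(1+27/800) = 4739/5000 ≈ 0.947800
step 3 [1.5y] zero: DF = P = 9231/10000 ≈ 0.923100
step 4 [2y] zero: DF = P = 223/250 ≈ 0.892000
step 5 [2.5y] swap r/2=1409/46166: DF=(1 − 1409/46166·(0.994600+0.947800+0.923100+0.892000))/(1+1409/46166) = 8591/10000 ≈ 0.859100
step 6 [3y] bond c/2=17/400: DF=(4183789/4000000 − 17/400·(0.994600+0.947800+0.923100+0.892000+0.859100))/(1+17/400) = 8151/10000 ≈ 0.815100
step 7 [3.5y] swap r/2=2273/62044: DF=(1 − 2273/62044·(0.994600+0.947800+0.923100+0.892000+0.859100+0.815100))/(1+2273/62044) = 7727/10000 ≈ 0.772700
step 8 [4y] bond c/2=29/800: DF=(2038183/2000000 − 29/800·(0.994600+0.947800+0.923100+0.892000+0.859100+0.815100+0.772700))/(1+29/800) = 479/625 ≈ 0.766400

1 1/2 4973/5000
2 1 4739/5000
3 3/2 9231/10000
4 2 223/250
5 5/2 8591/10000
6 3 8151/10000
7 7/2 7727/10000
8 4 479/625
f(1y,3y) = ((4739/5000)/(8151/10000) − 1)/(2) = 1327/16302 ≈ 8.1401%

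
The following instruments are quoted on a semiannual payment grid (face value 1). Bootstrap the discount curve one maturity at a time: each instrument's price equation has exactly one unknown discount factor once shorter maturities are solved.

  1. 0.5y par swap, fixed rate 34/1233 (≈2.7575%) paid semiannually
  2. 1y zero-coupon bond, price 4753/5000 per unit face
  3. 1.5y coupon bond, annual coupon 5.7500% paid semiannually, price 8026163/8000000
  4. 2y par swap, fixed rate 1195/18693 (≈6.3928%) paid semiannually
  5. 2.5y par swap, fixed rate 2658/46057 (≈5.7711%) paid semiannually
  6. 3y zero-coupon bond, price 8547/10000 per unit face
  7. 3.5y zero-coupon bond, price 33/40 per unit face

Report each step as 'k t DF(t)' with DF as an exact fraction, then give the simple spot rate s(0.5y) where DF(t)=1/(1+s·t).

step 1 [0.5y] swap r/2=17/1233: DF=(1 − 17/1233·(0))/(1+17/1233) = 1233/1250 ≈ 0.986400
step 2 [1y] zero: DF = P = 4753/5000 ≈ 0.950600
step 3 [1.5y] bond c/2=23/800: DF=(8026163/8000000 − 23/800·(0.986400+0.950600))/(1+23/800) = 9211/10000 ≈ 0.921100
step 4 [2y] swap r/2=1195/37386: DF=(1 − 1195/37386·(0.986400+0.950600+0.921100))/(1+1195/37386) = 1761/2000 ≈ 0.880500
step 5 [2.5y] swap r/2=1329/46057: DF=(1 − 1329/46057·(0.986400+0.950600+0.921100+0.880500))/(1+1329/46057) = 8671/10000 ≈ 0.867100
step 6 [3y] zero: DF = P = 8547/10000 ≈ 0.854700
step 7 [3.5y] zero: DF = P = 33/40 ≈ 0.825000

1 1/2 1233/1250
2 1 4753/5000
3 3/2 9211/10000
4 2 1761/2000
5 5/2 8671/10000
6 3 8547/10000
7 7/2 33/40
s(0.5y) = (1/(1233/1250) − 1)/(1/2) = 34/1233 ≈ 2.7575%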